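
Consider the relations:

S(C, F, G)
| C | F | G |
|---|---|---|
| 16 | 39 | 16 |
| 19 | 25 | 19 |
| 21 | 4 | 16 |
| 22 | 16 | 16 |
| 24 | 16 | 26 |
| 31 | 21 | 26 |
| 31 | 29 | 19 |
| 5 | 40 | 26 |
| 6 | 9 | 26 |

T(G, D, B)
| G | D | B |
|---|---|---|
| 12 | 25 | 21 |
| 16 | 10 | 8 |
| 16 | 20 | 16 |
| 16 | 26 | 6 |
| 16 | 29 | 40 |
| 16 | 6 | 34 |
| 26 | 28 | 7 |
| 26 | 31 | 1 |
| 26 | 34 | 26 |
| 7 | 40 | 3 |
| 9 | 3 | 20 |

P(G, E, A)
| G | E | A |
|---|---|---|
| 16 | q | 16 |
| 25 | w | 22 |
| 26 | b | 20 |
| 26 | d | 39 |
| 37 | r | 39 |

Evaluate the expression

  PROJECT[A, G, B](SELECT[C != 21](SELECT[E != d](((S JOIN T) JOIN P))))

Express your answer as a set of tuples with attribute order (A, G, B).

Natural join on G: {(16, 39, 16, 10, 8), (16, 39, 16, 20, 16), (16, 39, 16, 26, 6), (16, 39, 16, 29, 40), (16, 39, 16, 6, 34), (21, 4, 16, 10, 8), (21, 4, 16, 20, 16), (21, 4, 16, 26, 6), (21, 4, 16, 29, 40), (21, 4, 16, 6, 34), (22, 16, 16, 10, 8), (22, 16, 16, 20, 16), (22, 16, 16, 26, 6), (22, 16, 16, 29, 40), (22, 16, 16, 6, 34), (24, 16, 26, 28, 7), (24, 16, 26, 31, 1), (24, 16, 26, 34, 26), (31, 21, 26, 28, 7), (31, 21, 26, 31, 1), (31, 21, 26, 34, 26), (5, 40, 26, 28, 7), (5, 40, 26, 31, 1), (5, 40, 26, 34, 26), (6, 9, 26, 28, 7), (6, 9, 26, 31, 1), (6, 9, 26, 34, 26)}
Natural join on G: {(16, 39, 16, 10, 8, q, 16), (16, 39, 16, 20, 16, q, 16), (16, 39, 16, 26, 6, q, 16), (16, 39, 16, 29, 40, q, 16), (16, 39, 16, 6, 34, q, 16), (21, 4, 16, 10, 8, q, 16), (21, 4, 16, 20, 16, q, 16), (21, 4, 16, 26, 6, q, 16), (21, 4, 16, 29, 40, q, 16), (21, 4, 16, 6, 34, q, 16), (22, 16, 16, 10, 8, q, 16), (22, 16, 16, 20, 16, q, 16), (22, 16, 16, 26, 6, q, 16), (22, 16, 16, 29, 40, q, 16), (22, 16, 16, 6, 34, q, 16), (24, 16, 26, 28, 7, b, 20), (24, 16, 26, 28, 7, d, 39), (24, 16, 26, 31, 1, b, 20), (24, 16, 26, 31, 1, d, 39), (24, 16, 26, 34, 26, b, 20), (24, 16, 26, 34, 26, d, 39), (31, 21, 26, 28, 7, b, 20), (31, 21, 26, 28, 7, d, 39), (31, 21, 26, 31, 1, b, 20), (31, 21, 26, 31, 1, d, 39), (31, 21, 26, 34, 26, b, 20), (31, 21, 26, 34, 26, d, 39), (5, 40, 26, 28, 7, b, 20), (5, 40, 26, 28, 7, d, 39), (5, 40, 26, 31, 1, b, 20), (5, 40, 26, 31, 1, d, 39), (5, 40, 26, 34, 26, b, 20), (5, 40, 26, 34, 26, d, 39), (6, 9, 26, 28, 7, b, 20), (6, 9, 26, 28, 7, d, 39), (6, 9, 26, 31, 1, b, 20), (6, 9, 26, 31, 1, d, 39), (6, 9, 26, 34, 26, b, 20), (6, 9, 26, 34, 26, d, 39)}
Filtering on E != d leaves {(16, 39, 16, 10, 8, q, 16), (16, 39, 16, 20, 16, q, 16), (16, 39, 16, 26, 6, q, 16), (16, 39, 16, 29, 40, q, 16), (16, 39, 16, 6, 34, q, 16), (21, 4, 16, 10, 8, q, 16), (21, 4, 16, 20, 16, q, 16), (21, 4, 16, 26, 6, q, 16), (21, 4, 16, 29, 40, q, 16), (21, 4, 16, 6, 34, q, 16), (22, 16, 16, 10, 8, q, 16), (22, 16, 16, 20, 16, q, 16), (22, 16, 16, 26, 6, q, 16), (22, 16, 16, 29, 40, q, 16), (22, 16, 16, 6, 34, q, 16), (24, 16, 26, 28, 7, b, 20), (24, 16, 26, 31, 1, b, 20), (24, 16, 26, 34, 26, b, 20), (31, 21, 26, 28, 7, b, 20), (31, 21, 26, 31, 1, b, 20), (31, 21, 26, 34, 26, b, 20), (5, 40, 26, 28, 7, b, 20), (5, 40, 26, 31, 1, b, 20), (5, 40, 26, 34, 26, b, 20), (6, 9, 26, 28, 7, b, 20), (6, 9, 26, 31, 1, b, 20), (6, 9, 26, 34, 26, b, 20)}.
Filtering on C != 21 leaves {(16, 39, 16, 10, 8, q, 16), (16, 39, 16, 20, 16, q, 16), (16, 39, 16, 26, 6, q, 16), (16, 39, 16, 29, 40, q, 16), (16, 39, 16, 6, 34, q, 16), (22, 16, 16, 10, 8, q, 16), (22, 16, 16, 20, 16, q, 16), (22, 16, 16, 26, 6, q, 16), (22, 16, 16, 29, 40, q, 16), (22, 16, 16, 6, 34, q, 16), (24, 16, 26, 28, 7, b, 20), (24, 16, 26, 31, 1, b, 20), (24, 16, 26, 34, 26, b, 20), (31, 21, 26, 28, 7, b, 20), (31, 21, 26, 31, 1, b, 20), (31, 21, 26, 34, 26, b, 20), (5, 40, 26, 28, 7, b, 20), (5, 40, 26, 31, 1, b, 20), (5, 40, 26, 34, 26, b, 20), (6, 9, 26, 28, 7, b, 20), (6, 9, 26, 31, 1, b, 20), (6, 9, 26, 34, 26, b, 20)}.
Projecting to A, G, B (14 duplicate(s) eliminated): {(16, 16, 16), (16, 16, 34), (16, 16, 40), (16, 16, 6), (16, 16, 8), (20, 26, 1), (20, 26, 26), (20, 26, 7)}

{(16, 16, 16), (16, 16, 34), (16, 16, 40), (16, 16, 6), (16, 16, 8), (20, 26, 1), (20, 26, 26), (20, 26, 7)}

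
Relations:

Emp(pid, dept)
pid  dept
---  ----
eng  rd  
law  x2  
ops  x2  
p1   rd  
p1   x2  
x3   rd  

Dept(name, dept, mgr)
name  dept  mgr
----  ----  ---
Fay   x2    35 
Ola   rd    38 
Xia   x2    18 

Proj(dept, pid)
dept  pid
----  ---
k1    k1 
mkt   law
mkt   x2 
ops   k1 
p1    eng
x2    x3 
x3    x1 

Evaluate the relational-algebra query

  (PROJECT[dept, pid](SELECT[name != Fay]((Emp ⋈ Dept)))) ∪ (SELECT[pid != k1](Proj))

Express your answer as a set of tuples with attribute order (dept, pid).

{(mkt, law), (mkt, x2), (p1, eng), (rd, eng), (rd, p1), (rd, x3), (x2, law), (x2, ops), (x2, p1), (x2, x3), (x3, x1)}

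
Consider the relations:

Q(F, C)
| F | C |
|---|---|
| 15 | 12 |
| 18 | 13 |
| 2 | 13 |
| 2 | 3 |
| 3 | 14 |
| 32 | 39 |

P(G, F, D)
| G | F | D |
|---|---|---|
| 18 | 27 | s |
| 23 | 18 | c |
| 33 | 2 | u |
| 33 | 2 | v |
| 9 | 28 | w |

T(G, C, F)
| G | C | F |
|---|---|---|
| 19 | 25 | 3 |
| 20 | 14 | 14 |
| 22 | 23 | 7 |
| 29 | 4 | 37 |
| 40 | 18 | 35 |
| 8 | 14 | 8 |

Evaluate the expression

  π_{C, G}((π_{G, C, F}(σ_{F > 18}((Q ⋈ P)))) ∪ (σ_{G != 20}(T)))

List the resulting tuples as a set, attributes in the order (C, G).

{(14, 8), (18, 40), (23, 22), (25, 19), (4, 29)}

Natural join on F: {(18, 13, 23, c), (2, 13, 33, u), (2, 13, 33, v), (2, 3, 33, u), (2, 3, 33, v)}
Apply σ_{F > 18}; surviving tuples: {}
π[G, C, F]: project onto (G, C, F) → {}
Apply σ_{G != 20}; surviving tuples: {(19, 25, 3), (22, 23, 7), (29, 4, 37), (40, 18, 35), (8, 14, 8)}
Union: {} with {(19, 25, 3), (22, 23, 7), (29, 4, 37), (40, 18, 35), (8, 14, 8)} → {(19, 25, 3), (22, 23, 7), (29, 4, 37), (40, 18, 35), (8, 14, 8)}
π[C, G]: project onto (C, G) → {(14, 8), (18, 40), (23, 22), (25, 19), (4, 29)}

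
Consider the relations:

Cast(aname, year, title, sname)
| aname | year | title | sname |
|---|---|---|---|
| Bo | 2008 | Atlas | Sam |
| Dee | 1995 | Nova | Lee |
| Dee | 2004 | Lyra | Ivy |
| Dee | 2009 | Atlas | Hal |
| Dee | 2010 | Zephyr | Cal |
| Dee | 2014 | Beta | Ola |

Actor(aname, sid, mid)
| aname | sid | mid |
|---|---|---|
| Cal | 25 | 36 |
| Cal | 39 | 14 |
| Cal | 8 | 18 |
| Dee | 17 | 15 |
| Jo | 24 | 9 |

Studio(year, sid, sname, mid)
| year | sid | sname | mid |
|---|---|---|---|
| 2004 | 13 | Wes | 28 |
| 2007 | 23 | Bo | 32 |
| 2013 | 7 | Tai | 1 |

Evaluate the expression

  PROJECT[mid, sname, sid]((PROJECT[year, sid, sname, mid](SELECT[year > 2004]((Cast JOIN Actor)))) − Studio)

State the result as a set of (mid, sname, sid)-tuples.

{(15, Cal, 17), (15, Hal, 17), (15, Ola, 17)}

Joining Cast and Actor on aname yields {(Dee, 1995, Nova, Lee, 17, 15), (Dee, 2004, Lyra, Ivy, 17, 15), (Dee, 2009, Atlas, Hal, 17, 15), (Dee, 2010, Zephyr, Cal, 17, 15), (Dee, 2014, Beta, Ola, 17, 15)}.
Apply σ_{year > 2004}; surviving tuples: {(Dee, 2009, Atlas, Hal, 17, 15), (Dee, 2010, Zephyr, Cal, 17, 15), (Dee, 2014, Beta, Ola, 17, 15)}
π_{year, sid, sname, mid} gives {(2009, 17, Hal, 15), (2010, 17, Cal, 15), (2014, 17, Ola, 15)}.
Taking the difference: {(2009, 17, Hal, 15), (2010, 17, Cal, 15), (2014, 17, Ola, 15)}
π_{mid, sname, sid} gives {(15, Cal, 17), (15, Hal, 17), (15, Ola, 17)}.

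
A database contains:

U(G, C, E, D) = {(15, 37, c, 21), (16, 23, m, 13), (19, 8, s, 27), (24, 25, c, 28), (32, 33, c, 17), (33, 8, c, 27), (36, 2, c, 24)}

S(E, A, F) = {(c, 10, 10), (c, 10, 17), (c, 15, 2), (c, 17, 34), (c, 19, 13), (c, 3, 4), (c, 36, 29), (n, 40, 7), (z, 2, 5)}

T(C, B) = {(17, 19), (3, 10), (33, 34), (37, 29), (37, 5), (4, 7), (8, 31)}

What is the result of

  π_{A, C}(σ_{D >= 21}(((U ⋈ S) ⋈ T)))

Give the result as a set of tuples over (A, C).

{(10, 37), (10, 8), (15, 37), (15, 8), (17, 37), (17, 8), (19, 37), (19, 8), (3, 37), (3, 8), (36, 37), (36, 8)}

Natural join on E: {(15, 37, c, 21, 10, 10), (15, 37, c, 21, 10, 17), (15, 37, c, 21, 15, 2), (15, 37, c, 21, 17, 34), (15, 37, c, 21, 19, 13), (15, 37, c, 21, 3, 4), (15, 37, c, 21, 36, 29), (24, 25, c, 28, 10, 10), (24, 25, c, 28, 10, 17), (24, 25, c, 28, 15, 2), (24, 25, c, 28, 17, 34), (24, 25, c, 28, 19, 13), (24, 25, c, 28, 3, 4), (24, 25, c, 28, 36, 29), (32, 33, c, 17, 10, 10), (32, 33, c, 17, 10, 17), (32, 33, c, 17, 15, 2), (32, 33, c, 17, 17, 34), (32, 33, c, 17, 19, 13), (32, 33, c, 17, 3, 4), (32, 33, c, 17, 36, 29), (33, 8, c, 27, 10, 10), (33, 8, c, 27, 10, 17), (33, 8, c, 27, 15, 2), (33, 8, c, 27, 17, 34), (33, 8, c, 27, 19, 13), (33, 8, c, 27, 3, 4), (33, 8, c, 27, 36, 29), (36, 2, c, 24, 10, 10), (36, 2, c, 24, 10, 17), (36, 2, c, 24, 15, 2), (36, 2, c, 24, 17, 34), (36, 2, c, 24, 19, 13), (36, 2, c, 24, 3, 4), (36, 2, c, 24, 36, 29)}
Natural join on C: {(15, 37, c, 21, 10, 10, 29), (15, 37, c, 21, 10, 10, 5), (15, 37, c, 21, 10, 17, 29), (15, 37, c, 21, 10, 17, 5), (15, 37, c, 21, 15, 2, 29), (15, 37, c, 21, 15, 2, 5), (15, 37, c, 21, 17, 34, 29), (15, 37, c, 21, 17, 34, 5), (15, 37, c, 21, 19, 13, 29), (15, 37, c, 21, 19, 13, 5), (15, 37, c, 21, 3, 4, 29), (15, 37, c, 21, 3, 4, 5), (15, 37, c, 21, 36, 29, 29), (15, 37, c, 21, 36, 29, 5), (32, 33, c, 17, 10, 10, 34), (32, 33, c, 17, 10, 17, 34), (32, 33, c, 17, 15, 2, 34), (32, 33, c, 17, 17, 34, 34), (32, 33, c, 17, 19, 13, 34), (32, 33, c, 17, 3, 4, 34), (32, 33, c, 17, 36, 29, 34), (33, 8, c, 27, 10, 10, 31), (33, 8, c, 27, 10, 17, 31), (33, 8, c, 27, 15, 2, 31), (33, 8, c, 27, 17, 34, 31), (33, 8, c, 27, 19, 13, 31), (33, 8, c, 27, 3, 4, 31), (33, 8, c, 27, 36, 29, 31)}
Apply σ_{D >= 21}; surviving tuples: {(15, 37, c, 21, 10, 10, 29), (15, 37, c, 21, 10, 10, 5), (15, 37, c, 21, 10, 17, 29), (15, 37, c, 21, 10, 17, 5), (15, 37, c, 21, 15, 2, 29), (15, 37, c, 21, 15, 2, 5), (15, 37, c, 21, 17, 34, 29), (15, 37, c, 21, 17, 34, 5), (15, 37, c, 21, 19, 13, 29), (15, 37, c, 21, 19, 13, 5), (15, 37, c, 21, 3, 4, 29), (15, 37, c, 21, 3, 4, 5), (15, 37, c, 21, 36, 29, 29), (15, 37, c, 21, 36, 29, 5), (33, 8, c, 27, 10, 10, 31), (33, 8, c, 27, 10, 17, 31), (33, 8, c, 27, 15, 2, 31), (33, 8, c, 27, 17, 34, 31), (33, 8, c, 27, 19, 13, 31), (33, 8, c, 27, 3, 4, 31), (33, 8, c, 27, 36, 29, 31)}
π_{A, C} gives {(10, 37), (10, 8), (15, 37), (15, 8), (17, 37), (17, 8), (19, 37), (19, 8), (3, 37), (3, 8), (36, 37), (36, 8)} (9 duplicate(s) eliminated).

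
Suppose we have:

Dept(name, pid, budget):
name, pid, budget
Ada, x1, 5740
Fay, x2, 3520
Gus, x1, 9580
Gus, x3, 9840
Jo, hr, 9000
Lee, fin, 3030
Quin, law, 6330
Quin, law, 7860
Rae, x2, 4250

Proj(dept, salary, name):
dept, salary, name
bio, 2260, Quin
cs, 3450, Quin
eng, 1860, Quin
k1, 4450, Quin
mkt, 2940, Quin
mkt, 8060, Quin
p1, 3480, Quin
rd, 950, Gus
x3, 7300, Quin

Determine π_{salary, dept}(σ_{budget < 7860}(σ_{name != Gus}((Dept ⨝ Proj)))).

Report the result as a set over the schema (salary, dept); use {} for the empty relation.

Dept ⋈ Proj (natural join on name): {(Gus, x1, 9580, rd, 950), (Gus, x3, 9840, rd, 950), (Quin, law, 6330, bio, 2260), (Quin, law, 6330, cs, 3450), (Quin, law, 6330, eng, 1860), (Quin, law, 6330, k1, 4450), (Quin, law, 6330, mkt, 2940), (Quin, law, 6330, mkt, 8060), (Quin, law, 6330, p1, 3480), (Quin, law, 6330, x3, 7300), (Quin, law, 7860, bio, 2260), (Quin, law, 7860, cs, 3450), (Quin, law, 7860, eng, 1860), (Quin, law, 7860, k1, 4450), (Quin, law, 7860, mkt, 2940), (Quin, law, 7860, mkt, 8060), (Quin, law, 7860, p1, 3480), (Quin, law, 7860, x3, 7300)}
σ[name != Gus]: keep tuples satisfying name != Gus → {(Quin, law, 6330, bio, 2260), (Quin, law, 6330, cs, 3450), (Quin, law, 6330, eng, 1860), (Quin, law, 6330, k1, 4450), (Quin, law, 6330, mkt, 2940), (Quin, law, 6330, mkt, 8060), (Quin, law, 6330, p1, 3480), (Quin, law, 6330, x3, 7300), (Quin, law, 7860, bio, 2260), (Quin, law, 7860, cs, 3450), (Quin, law, 7860, eng, 1860), (Quin, law, 7860, k1, 4450), (Quin, law, 7860, mkt, 2940), (Quin, law, 7860, mkt, 8060), (Quin, law, 7860, p1, 3480), (Quin, law, 7860, x3, 7300)}
σ[budget < 7860]: keep tuples satisfying budget < 7860 → {(Quin, law, 6330, bio, 2260), (Quin, law, 6330, cs, 3450), (Quin, law, 6330, eng, 1860), (Quin, law, 6330, k1, 4450), (Quin, law, 6330, mkt, 2940), (Quin, law, 6330, mkt, 8060), (Quin, law, 6330, p1, 3480), (Quin, law, 6330, x3, 7300)}
π_{salary, dept} gives {(1860, eng), (2260, bio), (2940, mkt), (3450, cs), (3480, p1), (4450, k1), (7300, x3), (8060, mkt)}.

{(1860, eng), (2260, bio), (2940, mkt), (3450, cs), (3480, p1), (4450, k1), (7300, x3), (8060, mkt)}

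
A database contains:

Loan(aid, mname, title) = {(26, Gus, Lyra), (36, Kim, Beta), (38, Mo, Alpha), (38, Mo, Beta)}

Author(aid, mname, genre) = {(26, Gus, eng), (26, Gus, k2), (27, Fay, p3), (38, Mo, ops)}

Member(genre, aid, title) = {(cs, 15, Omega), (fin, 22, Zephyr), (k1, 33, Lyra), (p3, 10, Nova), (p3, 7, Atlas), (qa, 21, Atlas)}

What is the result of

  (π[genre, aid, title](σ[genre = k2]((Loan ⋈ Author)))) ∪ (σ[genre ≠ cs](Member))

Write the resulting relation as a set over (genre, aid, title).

{(fin, 22, Zephyr), (k1, 33, Lyra), (k2, 26, Lyra), (p3, 10, Nova), (p3, 7, Atlas), (qa, 21, Atlas)}

Natural join on aid, mname: {(26, Gus, Lyra, eng), (26, Gus, Lyra, k2), (38, Mo, Alpha, ops), (38, Mo, Beta, ops)}
Selection genre = k2: {(26, Gus, Lyra, k2)}
Projecting to genre, aid, title: {(k2, 26, Lyra)}
Selection genre ≠ cs: {(fin, 22, Zephyr), (k1, 33, Lyra), (p3, 10, Nova), (p3, 7, Atlas), (qa, 21, Atlas)}
Set union of the two operands is {(fin, 22, Zephyr), (k1, 33, Lyra), (k2, 26, Lyra), (p3, 10, Nova), (p3, 7, Atlas), (qa, 21, Atlas)}.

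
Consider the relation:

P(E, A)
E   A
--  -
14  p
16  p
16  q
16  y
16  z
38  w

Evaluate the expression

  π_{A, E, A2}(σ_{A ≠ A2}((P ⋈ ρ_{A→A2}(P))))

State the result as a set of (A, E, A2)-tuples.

ρ[A→A2]: schema becomes (E, A2); tuples unchanged.
Joining P and ρ_{A→A2}(P) on E yields {(14, p, p), (16, p, p), (16, p, q), (16, p, y), (16, p, z), (16, q, p), (16, q, q), (16, q, y), (16, q, z), (16, y, p), (16, y, q), (16, y, y), (16, y, z), (16, z, p), (16, z, q), (16, z, y), (16, z, z), (38, w, w)}.
Filtering on A ≠ A2 leaves {(16, p, q), (16, p, y), (16, p, z), (16, q, p), (16, q, y), (16, q, z), (16, y, p), (16, y, q), (16, y, z), (16, z, p), (16, z, q), (16, z, y)}.
π_{A, E, A2} gives {(p, 16, q), (p, 16, y), (p, 16, z), (q, 16, p), (q, 16, y), (q, 16, z), (y, 16, p), (y, 16, q), (y, 16, z), (z, 16, p), (z, 16, q), (z, 16, y)}.

{(p, 16, q), (p, 16, y), (p, 16, z), (q, 16, p), (q, 16, y), (q, 16, z), (y, 16, p), (y, 16, q), (y, 16, z), (z, 16, p), (z, 16, q), (z, 16, y)}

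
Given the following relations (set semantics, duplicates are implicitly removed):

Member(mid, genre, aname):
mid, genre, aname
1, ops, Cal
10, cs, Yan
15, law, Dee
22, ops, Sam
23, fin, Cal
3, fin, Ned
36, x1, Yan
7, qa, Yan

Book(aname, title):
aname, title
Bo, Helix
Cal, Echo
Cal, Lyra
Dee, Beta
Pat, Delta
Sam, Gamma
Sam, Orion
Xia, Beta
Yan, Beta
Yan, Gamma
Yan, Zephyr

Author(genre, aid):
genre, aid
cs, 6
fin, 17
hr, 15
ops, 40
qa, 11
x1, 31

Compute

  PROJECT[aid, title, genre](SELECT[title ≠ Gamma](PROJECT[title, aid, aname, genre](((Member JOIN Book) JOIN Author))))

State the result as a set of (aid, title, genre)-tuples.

{(11, Beta, qa), (11, Zephyr, qa), (17, Echo, fin), (17, Lyra, fin), (31, Beta, x1), (31, Zephyr, x1), (40, Echo, ops), (40, Lyra, ops), (40, Orion, ops), (6, Beta, cs), (6, Zephyr, cs)}

Joining Member and Book on aname yields {(1, ops, Cal, Echo), (1, ops, Cal, Lyra), (10, cs, Yan, Beta), (10, cs, Yan, Gamma), (10, cs, Yan, Zephyr), (15, law, Dee, Beta), (22, ops, Sam, Gamma), (22, ops, Sam, Orion), (23, fin, Cal, Echo), (23, fin, Cal, Lyra), (36, x1, Yan, Beta), (36, x1, Yan, Gamma), (36, x1, Yan, Zephyr), (7, qa, Yan, Beta), (7, qa, Yan, Gamma), (7, qa, Yan, Zephyr)}.
Joining (Member JOIN Book) and Author on genre yields {(1, ops, Cal, Echo, 40), (1, ops, Cal, Lyra, 40), (10, cs, Yan, Beta, 6), (10, cs, Yan, Gamma, 6), (10, cs, Yan, Zephyr, 6), (22, ops, Sam, Gamma, 40), (22, ops, Sam, Orion, 40), (23, fin, Cal, Echo, 17), (23, fin, Cal, Lyra, 17), (36, x1, Yan, Beta, 31), (36, x1, Yan, Gamma, 31), (36, x1, Yan, Zephyr, 31), (7, qa, Yan, Beta, 11), (7, qa, Yan, Gamma, 11), (7, qa, Yan, Zephyr, 11)}.
π[title, aid, aname, genre]: project onto (title, aid, aname, genre) → {(Beta, 11, Yan, qa), (Beta, 31, Yan, x1), (Beta, 6, Yan, cs), (Echo, 17, Cal, fin), (Echo, 40, Cal, ops), (Gamma, 11, Yan, qa), (Gamma, 31, Yan, x1), (Gamma, 40, Sam, ops), (Gamma, 6, Yan, cs), (Lyra, 17, Cal, fin), (Lyra, 40, Cal, ops), (Orion, 40, Sam, ops), (Zephyr, 11, Yan, qa), (Zephyr, 31, Yan, x1), (Zephyr, 6, Yan, cs)}
Apply σ_{title ≠ Gamma}; surviving tuples: {(Beta, 11, Yan, qa), (Beta, 31, Yan, x1), (Beta, 6, Yan, cs), (Echo, 17, Cal, fin), (Echo, 40, Cal, ops), (Lyra, 17, Cal, fin), (Lyra, 40, Cal, ops), (Orion, 40, Sam, ops), (Zephyr, 11, Yan, qa), (Zephyr, 31, Yan, x1), (Zephyr, 6, Yan, cs)}
π[aid, title, genre]: project onto (aid, title, genre) → {(11, Beta, qa), (11, Zephyr, qa), (17, Echo, fin), (17, Lyra, fin), (31, Beta, x1), (31, Zephyr, x1), (40, Echo, ops), (40, Lyra, ops), (40, Orion, ops), (6, Beta, cs), (6, Zephyr, cs)}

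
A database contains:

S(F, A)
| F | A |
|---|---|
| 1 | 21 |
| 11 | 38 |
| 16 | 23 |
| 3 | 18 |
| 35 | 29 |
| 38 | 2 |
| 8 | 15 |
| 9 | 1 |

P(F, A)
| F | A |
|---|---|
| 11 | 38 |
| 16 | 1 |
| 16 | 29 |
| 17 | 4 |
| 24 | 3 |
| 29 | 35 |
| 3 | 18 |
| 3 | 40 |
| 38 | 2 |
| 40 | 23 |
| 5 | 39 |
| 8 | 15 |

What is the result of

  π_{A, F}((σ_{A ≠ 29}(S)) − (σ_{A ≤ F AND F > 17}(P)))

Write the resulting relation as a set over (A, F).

{(1, 9), (15, 8), (18, 3), (21, 1), (23, 16), (38, 11)}

Selection A ≠ 29: {(1, 21), (11, 38), (16, 23), (3, 18), (38, 2), (8, 15), (9, 1)}
Selection A ≤ F AND F > 17: {(24, 3), (38, 2), (40, 23)}
Set difference of the two operands is {(1, 21), (11, 38), (16, 23), (3, 18), (8, 15), (9, 1)}.
π_{A, F} gives {(1, 9), (15, 8), (18, 3), (21, 1), (23, 16), (38, 11)}.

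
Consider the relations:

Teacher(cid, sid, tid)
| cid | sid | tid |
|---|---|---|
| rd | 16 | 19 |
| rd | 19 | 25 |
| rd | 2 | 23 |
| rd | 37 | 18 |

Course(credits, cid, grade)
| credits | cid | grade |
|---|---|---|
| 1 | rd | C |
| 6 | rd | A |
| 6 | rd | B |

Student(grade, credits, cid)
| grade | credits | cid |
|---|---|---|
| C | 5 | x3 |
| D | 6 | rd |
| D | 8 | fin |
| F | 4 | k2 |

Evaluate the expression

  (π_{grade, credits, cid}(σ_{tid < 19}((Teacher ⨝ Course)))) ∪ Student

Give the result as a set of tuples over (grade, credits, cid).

{(A, 6, rd), (B, 6, rd), (C, 1, rd), (C, 5, x3), (D, 6, rd), (D, 8, fin), (F, 4, k2)}

Natural join on cid: {(rd, 16, 19, 1, C), (rd, 16, 19, 6, A), (rd, 16, 19, 6, B), (rd, 19, 25, 1, C), (rd, 19, 25, 6, A), (rd, 19, 25, 6, B), (rd, 2, 23, 1, C), (rd, 2, 23, 6, A), (rd, 2, 23, 6, B), (rd, 37, 18, 1, C), (rd, 37, 18, 6, A), (rd, 37, 18, 6, B)}
Apply σ_{tid < 19}; surviving tuples: {(rd, 37, 18, 1, C), (rd, 37, 18, 6, A), (rd, 37, 18, 6, B)}
Keep only column(s) grade, credits, cid: {(A, 6, rd), (B, 6, rd), (C, 1, rd)}
Taking the union: {(A, 6, rd), (B, 6, rd), (C, 1, rd), (C, 5, x3), (D, 6, rd), (D, 8, fin), (F, 4, k2)}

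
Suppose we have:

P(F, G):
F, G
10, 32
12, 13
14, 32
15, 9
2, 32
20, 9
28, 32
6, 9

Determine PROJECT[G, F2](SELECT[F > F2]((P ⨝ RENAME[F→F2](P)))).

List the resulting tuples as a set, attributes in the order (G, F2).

ρ[F→F2]: schema becomes (F2, G); tuples unchanged.
P ⋈ RENAME[F→F2](P) (natural join on G): {(10, 32, 10), (10, 32, 14), (10, 32, 2), (10, 32, 28), (12, 13, 12), (14, 32, 10), (14, 32, 14), (14, 32, 2), (14, 32, 28), (15, 9, 15), (15, 9, 20), (15, 9, 6), (2, 32, 10), (2, 32, 14), (2, 32, 2), (2, 32, 28), (20, 9, 15), (20, 9, 20), (20, 9, 6), (28, 32, 10), (28, 32, 14), (28, 32, 2), (28, 32, 28), (6, 9, 15), (6, 9, 20), (6, 9, 6)}
Filtering on F > F2 leaves {(10, 32, 2), (14, 32, 10), (14, 32, 2), (15, 9, 6), (20, 9, 15), (20, 9, 6), (28, 32, 10), (28, 32, 14), (28, 32, 2)}.
π_{G, F2} gives {(32, 10), (32, 14), (32, 2), (9, 15), (9, 6)} (4 duplicate(s) eliminated).

{(32, 10), (32, 14), (32, 2), (9, 15), (9, 6)}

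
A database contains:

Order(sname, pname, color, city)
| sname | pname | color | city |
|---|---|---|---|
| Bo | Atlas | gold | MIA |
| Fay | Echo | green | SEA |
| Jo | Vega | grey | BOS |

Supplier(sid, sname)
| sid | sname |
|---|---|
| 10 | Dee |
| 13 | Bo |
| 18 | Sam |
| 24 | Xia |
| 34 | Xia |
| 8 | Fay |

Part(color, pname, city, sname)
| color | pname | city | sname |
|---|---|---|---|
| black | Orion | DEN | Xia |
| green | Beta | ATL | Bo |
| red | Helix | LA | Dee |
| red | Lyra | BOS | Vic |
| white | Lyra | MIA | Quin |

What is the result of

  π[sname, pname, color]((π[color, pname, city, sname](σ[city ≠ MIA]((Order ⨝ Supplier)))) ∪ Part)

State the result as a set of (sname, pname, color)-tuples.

Joining Order and Supplier on sname yields {(Bo, Atlas, gold, MIA, 13), (Fay, Echo, green, SEA, 8)}.
Apply σ_{city ≠ MIA}; surviving tuples: {(Fay, Echo, green, SEA, 8)}
Projecting to color, pname, city, sname: {(green, Echo, SEA, Fay)}
Set union of the two operands is {(black, Orion, DEN, Xia), (green, Beta, ATL, Bo), (green, Echo, SEA, Fay), (red, Helix, LA, Dee), (red, Lyra, BOS, Vic), (white, Lyra, MIA, Quin)}.
Projecting to sname, pname, color: {(Bo, Beta, green), (Dee, Helix, red), (Fay, Echo, green), (Quin, Lyra, white), (Vic, Lyra, red), (Xia, Orion, black)}

{(Bo, Beta, green), (Dee, Helix, red), (Fay, Echo, green), (Quin, Lyra, white), (Vic, Lyra, red), (Xia, Orion, black)}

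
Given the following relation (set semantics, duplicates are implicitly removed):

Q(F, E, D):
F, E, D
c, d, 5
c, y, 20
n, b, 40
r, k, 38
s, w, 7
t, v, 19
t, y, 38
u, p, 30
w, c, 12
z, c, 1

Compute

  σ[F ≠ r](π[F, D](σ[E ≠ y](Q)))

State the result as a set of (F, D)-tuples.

σ[E ≠ y]: keep tuples satisfying E ≠ y → {(c, d, 5), (n, b, 40), (r, k, 38), (s, w, 7), (t, v, 19), (u, p, 30), (w, c, 12), (z, c, 1)}
Projecting to F, D: {(c, 5), (n, 40), (r, 38), (s, 7), (t, 19), (u, 30), (w, 12), (z, 1)}
σ[F ≠ r]: keep tuples satisfying F ≠ r → {(c, 5), (n, 40), (s, 7), (t, 19), (u, 30), (w, 12), (z, 1)}

{(c, 5), (n, 40), (s, 7), (t, 19), (u, 30), (w, 12), (z, 1)}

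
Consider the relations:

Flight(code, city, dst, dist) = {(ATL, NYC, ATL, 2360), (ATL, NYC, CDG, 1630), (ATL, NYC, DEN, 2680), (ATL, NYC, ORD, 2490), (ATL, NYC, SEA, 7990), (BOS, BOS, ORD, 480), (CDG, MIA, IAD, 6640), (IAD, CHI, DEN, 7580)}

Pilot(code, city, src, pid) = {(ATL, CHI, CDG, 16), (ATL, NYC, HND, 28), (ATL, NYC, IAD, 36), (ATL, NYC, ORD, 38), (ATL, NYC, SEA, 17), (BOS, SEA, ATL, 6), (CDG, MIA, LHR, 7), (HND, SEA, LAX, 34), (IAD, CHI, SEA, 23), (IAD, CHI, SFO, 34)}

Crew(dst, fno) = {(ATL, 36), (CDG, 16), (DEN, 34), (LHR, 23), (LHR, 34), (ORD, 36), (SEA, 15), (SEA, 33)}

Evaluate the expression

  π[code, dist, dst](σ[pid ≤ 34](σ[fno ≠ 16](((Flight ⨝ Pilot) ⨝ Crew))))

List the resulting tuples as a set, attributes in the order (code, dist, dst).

Flight ⋈ Pilot (natural join on code, city): {(ATL, NYC, ATL, 2360, HND, 28), (ATL, NYC, ATL, 2360, IAD, 36), (ATL, NYC, ATL, 2360, ORD, 38), (ATL, NYC, ATL, 2360, SEA, 17), (ATL, NYC, CDG, 1630, HND, 28), (ATL, NYC, CDG, 1630, IAD, 36), (ATL, NYC, CDG, 1630, ORD, 38), (ATL, NYC, CDG, 1630, SEA, 17), (ATL, NYC, DEN, 2680, HND, 28), (ATL, NYC, DEN, 2680, IAD, 36), (ATL, NYC, DEN, 2680, ORD, 38), (ATL, NYC, DEN, 2680, SEA, 17), (ATL, NYC, ORD, 2490, HND, 28), (ATL, NYC, ORD, 2490, IAD, 36), (ATL, NYC, ORD, 2490, ORD, 38), (ATL, NYC, ORD, 2490, SEA, 17), (ATL, NYC, SEA, 7990, HND, 28), (ATL, NYC, SEA, 7990, IAD, 36), (ATL, NYC, SEA, 7990, ORD, 38), (ATL, NYC, SEA, 7990, SEA, 17), (CDG, MIA, IAD, 6640, LHR, 7), (IAD, CHI, DEN, 7580, SEA, 23), (IAD, CHI, DEN, 7580, SFO, 34)}
(Flight ⨝ Pilot) ⋈ Crew (natural join on dst): {(ATL, NYC, ATL, 2360, HND, 28, 36), (ATL, NYC, ATL, 2360, IAD, 36, 36), (ATL, NYC, ATL, 2360, ORD, 38, 36), (ATL, NYC, ATL, 2360, SEA, 17, 36), (ATL, NYC, CDG, 1630, HND, 28, 16), (ATL, NYC, CDG, 1630, IAD, 36, 16), (ATL, NYC, CDG, 1630, ORD, 38, 16), (ATL, NYC, CDG, 1630, SEA, 17, 16), (ATL, NYC, DEN, 2680, HND, 28, 34), (ATL, NYC, DEN, 2680, IAD, 36, 34), (ATL, NYC, DEN, 2680, ORD, 38, 34), (ATL, NYC, DEN, 2680, SEA, 17, 34), (ATL, NYC, ORD, 2490, HND, 28, 36), (ATL, NYC, ORD, 2490, IAD, 36, 36), (ATL, NYC, ORD, 2490, ORD, 38, 36), (ATL, NYC, ORD, 2490, SEA, 17, 36), (ATL, NYC, SEA, 7990, HND, 28, 15), (ATL, NYC, SEA, 7990, HND, 28, 33), (ATL, NYC, SEA, 7990, IAD, 36, 15), (ATL, NYC, SEA, 7990, IAD, 36, 33), (ATL, NYC, SEA, 7990, ORD, 38, 15), (ATL, NYC, SEA, 7990, ORD, 38, 33), (ATL, NYC, SEA, 7990, SEA, 17, 15), (ATL, NYC, SEA, 7990, SEA, 17, 33), (IAD, CHI, DEN, 7580, SEA, 23, 34), (IAD, CHI, DEN, 7580, SFO, 34, 34)}
σ[fno ≠ 16]: keep tuples satisfying fno ≠ 16 → {(ATL, NYC, ATL, 2360, HND, 28, 36), (ATL, NYC, ATL, 2360, IAD, 36, 36), (ATL, NYC, ATL, 2360, ORD, 38, 36), (ATL, NYC, ATL, 2360, SEA, 17, 36), (ATL, NYC, DEN, 2680, HND, 28, 34), (ATL, NYC, DEN, 2680, IAD, 36, 34), (ATL, NYC, DEN, 2680, ORD, 38, 34), (ATL, NYC, DEN, 2680, SEA, 17, 34), (ATL, NYC, ORD, 2490, HND, 28, 36), (ATL, NYC, ORD, 2490, IAD, 36, 36), (ATL, NYC, ORD, 2490, ORD, 38, 36), (ATL, NYC, ORD, 2490, SEA, 17, 36), (ATL, NYC, SEA, 7990, HND, 28, 15), (ATL, NYC, SEA, 7990, HND, 28, 33), (ATL, NYC, SEA, 7990, IAD, 36, 15), (ATL, NYC, SEA, 7990, IAD, 36, 33), (ATL, NYC, SEA, 7990, ORD, 38, 15), (ATL, NYC, SEA, 7990, ORD, 38, 33), (ATL, NYC, SEA, 7990, SEA, 17, 15), (ATL, NYC, SEA, 7990, SEA, 17, 33), (IAD, CHI, DEN, 7580, SEA, 23, 34), (IAD, CHI, DEN, 7580, SFO, 34, 34)}
σ[pid ≤ 34]: keep tuples satisfying pid ≤ 34 → {(ATL, NYC, ATL, 2360, HND, 28, 36), (ATL, NYC, ATL, 2360, SEA, 17, 36), (ATL, NYC, DEN, 2680, HND, 28, 34), (ATL, NYC, DEN, 2680, SEA, 17, 34), (ATL, NYC, ORD, 2490, HND, 28, 36), (ATL, NYC, ORD, 2490, SEA, 17, 36), (ATL, NYC, SEA, 7990, HND, 28, 15), (ATL, NYC, SEA, 7990, HND, 28, 33), (ATL, NYC, SEA, 7990, SEA, 17, 15), (ATL, NYC, SEA, 7990, SEA, 17, 33), (IAD, CHI, DEN, 7580, SEA, 23, 34), (IAD, CHI, DEN, 7580, SFO, 34, 34)}
Keep only column(s) code, dist, dst (7 duplicate(s) eliminated): {(ATL, 2360, ATL), (ATL, 2490, ORD), (ATL, 2680, DEN), (ATL, 7990, SEA), (IAD, 7580, DEN)}

{(ATL, 2360, ATL), (ATL, 2490, ORD), (ATL, 2680, DEN), (ATL, 7990, SEA), (IAD, 7580, DEN)}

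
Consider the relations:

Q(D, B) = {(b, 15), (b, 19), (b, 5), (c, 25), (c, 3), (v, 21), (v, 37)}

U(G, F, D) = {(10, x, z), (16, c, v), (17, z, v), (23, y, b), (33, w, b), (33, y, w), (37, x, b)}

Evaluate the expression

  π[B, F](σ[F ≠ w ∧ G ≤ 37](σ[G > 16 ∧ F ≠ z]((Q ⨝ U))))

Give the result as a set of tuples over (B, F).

{(15, x), (15, y), (19, x), (19, y), (5, x), (5, y)}

Natural join on D: {(b, 15, 23, y), (b, 15, 33, w), (b, 15, 37, x), (b, 19, 23, y), (b, 19, 33, w), (b, 19, 37, x), (b, 5, 23, y), (b, 5, 33, w), (b, 5, 37, x), (v, 21, 16, c), (v, 21, 17, z), (v, 37, 16, c), (v, 37, 17, z)}
Apply σ_{G > 16 ∧ F ≠ z}; surviving tuples: {(b, 15, 23, y), (b, 15, 33, w), (b, 15, 37, x), (b, 19, 23, y), (b, 19, 33, w), (b, 19, 37, x), (b, 5, 23, y), (b, 5, 33, w), (b, 5, 37, x)}
Apply σ_{F ≠ w ∧ G ≤ 37}; surviving tuples: {(b, 15, 23, y), (b, 15, 37, x), (b, 19, 23, y), (b, 19, 37, x), (b, 5, 23, y), (b, 5, 37, x)}
Projecting to B, F: {(15, x), (15, y), (19, x), (19, y), (5, x), (5, y)}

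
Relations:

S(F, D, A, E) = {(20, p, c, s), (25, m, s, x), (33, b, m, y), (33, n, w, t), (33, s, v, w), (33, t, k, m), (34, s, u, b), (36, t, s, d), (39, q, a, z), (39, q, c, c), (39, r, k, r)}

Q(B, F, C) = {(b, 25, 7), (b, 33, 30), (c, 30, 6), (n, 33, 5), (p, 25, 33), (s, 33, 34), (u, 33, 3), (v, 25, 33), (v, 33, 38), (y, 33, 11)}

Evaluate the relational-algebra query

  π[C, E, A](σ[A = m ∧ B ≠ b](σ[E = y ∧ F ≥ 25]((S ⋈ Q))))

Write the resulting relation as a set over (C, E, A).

{(11, y, m), (3, y, m), (34, y, m), (38, y, m), (5, y, m)}

Natural join on F: {(25, m, s, x, b, 7), (25, m, s, x, p, 33), (25, m, s, x, v, 33), (33, b, m, y, b, 30), (33, b, m, y, n, 5), (33, b, m, y, s, 34), (33, b, m, y, u, 3), (33, b, m, y, v, 38), (33, b, m, y, y, 11), (33, n, w, t, b, 30), (33, n, w, t, n, 5), (33, n, w, t, s, 34), (33, n, w, t, u, 3), (33, n, w, t, v, 38), (33, n, w, t, y, 11), (33, s, v, w, b, 30), (33, s, v, w, n, 5), (33, s, v, w, s, 34), (33, s, v, w, u, 3), (33, s, v, w, v, 38), (33, s, v, w, y, 11), (33, t, k, m, b, 30), (33, t, k, m, n, 5), (33, t, k, m, s, 34), (33, t, k, m, u, 3), (33, t, k, m, v, 38), (33, t, k, m, y, 11)}
σ[E = y ∧ F ≥ 25]: keep tuples satisfying E = y ∧ F ≥ 25 → {(33, b, m, y, b, 30), (33, b, m, y, n, 5), (33, b, m, y, s, 34), (33, b, m, y, u, 3), (33, b, m, y, v, 38), (33, b, m, y, y, 11)}
σ[A = m ∧ B ≠ b]: keep tuples satisfying A = m ∧ B ≠ b → {(33, b, m, y, n, 5), (33, b, m, y, s, 34), (33, b, m, y, u, 3), (33, b, m, y, v, 38), (33, b, m, y, y, 11)}
Keep only column(s) C, E, A: {(11, y, m), (3, y, m), (34, y, m), (38, y, m), (5, y, m)}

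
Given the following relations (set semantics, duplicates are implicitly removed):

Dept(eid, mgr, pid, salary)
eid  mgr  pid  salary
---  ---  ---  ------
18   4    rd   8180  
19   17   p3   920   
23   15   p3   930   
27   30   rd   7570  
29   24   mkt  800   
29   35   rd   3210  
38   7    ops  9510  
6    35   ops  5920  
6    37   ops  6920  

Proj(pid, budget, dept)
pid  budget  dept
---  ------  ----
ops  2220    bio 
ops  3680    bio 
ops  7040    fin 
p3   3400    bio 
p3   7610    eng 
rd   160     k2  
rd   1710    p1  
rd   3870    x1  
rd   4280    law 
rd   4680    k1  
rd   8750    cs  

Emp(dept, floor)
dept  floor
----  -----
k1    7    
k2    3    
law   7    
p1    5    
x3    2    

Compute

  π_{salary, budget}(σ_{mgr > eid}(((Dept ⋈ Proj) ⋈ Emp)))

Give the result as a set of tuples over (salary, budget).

Natural join on pid: {(18, 4, rd, 8180, 160, k2), (18, 4, rd, 8180, 1710, p1), (18, 4, rd, 8180, 3870, x1), (18, 4, rd, 8180, 4280, law), (18, 4, rd, 8180, 4680, k1), (18, 4, rd, 8180, 8750, cs), (19, 17, p3, 920, 3400, bio), (19, 17, p3, 920, 7610, eng), (23, 15, p3, 930, 3400, bio), (23, 15, p3, 930, 7610, eng), (27, 30, rd, 7570, 160, k2), (27, 30, rd, 7570, 1710, p1), (27, 30, rd, 7570, 3870, x1), (27, 30, rd, 7570, 4280, law), (27, 30, rd, 7570, 4680, k1), (27, 30, rd, 7570, 8750, cs), (29, 35, rd, 3210, 160, k2), (29, 35, rd, 3210, 1710, p1), (29, 35, rd, 3210, 3870, x1), (29, 35, rd, 3210, 4280, law), (29, 35, rd, 3210, 4680, k1), (29, 35, rd, 3210, 8750, cs), (38, 7, ops, 9510, 2220, bio), (38, 7, ops, 9510, 3680, bio), (38, 7, ops, 9510, 7040, fin), (6, 35, ops, 5920, 2220, bio), (6, 35, ops, 5920, 3680, bio), (6, 35, ops, 5920, 7040, fin), (6, 37, ops, 6920, 2220, bio), (6, 37, ops, 6920, 3680, bio), (6, 37, ops, 6920, 7040, fin)}
Natural join on dept: {(18, 4, rd, 8180, 160, k2, 3), (18, 4, rd, 8180, 1710, p1, 5), (18, 4, rd, 8180, 4280, law, 7), (18, 4, rd, 8180, 4680, k1, 7), (27, 30, rd, 7570, 160, k2, 3), (27, 30, rd, 7570, 1710, p1, 5), (27, 30, rd, 7570, 4280, law, 7), (27, 30, rd, 7570, 4680, k1, 7), (29, 35, rd, 3210, 160, k2, 3), (29, 35, rd, 3210, 1710, p1, 5), (29, 35, rd, 3210, 4280, law, 7), (29, 35, rd, 3210, 4680, k1, 7)}
Selection mgr > eid: {(27, 30, rd, 7570, 160, k2, 3), (27, 30, rd, 7570, 1710, p1, 5), (27, 30, rd, 7570, 4280, law, 7), (27, 30, rd, 7570, 4680, k1, 7), (29, 35, rd, 3210, 160, k2, 3), (29, 35, rd, 3210, 1710, p1, 5), (29, 35, rd, 3210, 4280, law, 7), (29, 35, rd, 3210, 4680, k1, 7)}
π_{salary, budget} gives {(3210, 160), (3210, 1710), (3210, 4280), (3210, 4680), (7570, 160), (7570, 1710), (7570, 4280), (7570, 4680)}.

{(3210, 160), (3210, 1710), (3210, 4280), (3210, 4680), (7570, 160), (7570, 1710), (7570, 4280), (7570, 4680)}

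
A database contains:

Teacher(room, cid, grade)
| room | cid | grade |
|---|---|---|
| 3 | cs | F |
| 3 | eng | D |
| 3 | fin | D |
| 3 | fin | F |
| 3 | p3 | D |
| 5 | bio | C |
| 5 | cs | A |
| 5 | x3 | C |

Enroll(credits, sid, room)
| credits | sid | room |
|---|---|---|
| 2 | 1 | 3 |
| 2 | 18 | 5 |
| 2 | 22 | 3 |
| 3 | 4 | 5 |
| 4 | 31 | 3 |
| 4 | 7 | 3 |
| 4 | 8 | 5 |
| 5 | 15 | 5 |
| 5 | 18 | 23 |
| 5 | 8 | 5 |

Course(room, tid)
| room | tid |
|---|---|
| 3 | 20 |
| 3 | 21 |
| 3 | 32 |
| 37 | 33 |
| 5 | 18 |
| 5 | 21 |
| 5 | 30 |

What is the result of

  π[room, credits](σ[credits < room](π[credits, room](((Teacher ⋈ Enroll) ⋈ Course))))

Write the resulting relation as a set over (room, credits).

{(3, 2), (5, 2), (5, 3), (5, 4)}

Teacher ⋈ Enroll (natural join on room): {(3, cs, F, 2, 1), (3, cs, F, 2, 22), (3, cs, F, 4, 31), (3, cs, F, 4, 7), (3, eng, D, 2, 1), (3, eng, D, 2, 22), (3, eng, D, 4, 31), (3, eng, D, 4, 7), (3, fin, D, 2, 1), (3, fin, D, 2, 22), (3, fin, D, 4, 31), (3, fin, D, 4, 7), (3, fin, F, 2, 1), (3, fin, F, 2, 22), (3, fin, F, 4, 31), (3, fin, F, 4, 7), (3, p3, D, 2, 1), (3, p3, D, 2, 22), (3, p3, D, 4, 31), (3, p3, D, 4, 7), (5, bio, C, 2, 18), (5, bio, C, 3, 4), (5, bio, C, 4, 8), (5, bio, C, 5, 15), (5, bio, C, 5, 8), (5, cs, A, 2, 18), (5, cs, A, 3, 4), (5, cs, A, 4, 8), (5, cs, A, 5, 15), (5, cs, A, 5, 8), (5, x3, C, 2, 18), (5, x3, C, 3, 4), (5, x3, C, 4, 8), (5, x3, C, 5, 15), (5, x3, C, 5, 8)}
(Teacher ⋈ Enroll) ⋈ Course (natural join on room): {(3, cs, F, 2, 1, 20), (3, cs, F, 2, 1, 21), (3, cs, F, 2, 1, 32), (3, cs, F, 2, 22, 20), (3, cs, F, 2, 22, 21), (3, cs, F, 2, 22, 32), (3, cs, F, 4, 31, 20), (3, cs, F, 4, 31, 21), (3, cs, F, 4, 31, 32), (3, cs, F, 4, 7, 20), (3, cs, F, 4, 7, 21), (3, cs, F, 4, 7, 32), (3, eng, D, 2, 1, 20), (3, eng, D, 2, 1, 21), (3, eng, D, 2, 1, 32), (3, eng, D, 2, 22, 20), (3, eng, D, 2, 22, 21), (3, eng, D, 2, 22, 32), (3, eng, D, 4, 31, 20), (3, eng, D, 4, 31, 21), (3, eng, D, 4, 31, 32), (3, eng, D, 4, 7, 20), (3, eng, D, 4, 7, 21), (3, eng, D, 4, 7, 32), (3, fin, D, 2, 1, 20), (3, fin, D, 2, 1, 21), (3, fin, D, 2, 1, 32), (3, fin, D, 2, 22, 20), (3, fin, D, 2, 22, 21), (3, fin, D, 2, 22, 32), (3, fin, D, 4, 31, 20), (3, fin, D, 4, 31, 21), (3, fin, D, 4, 31, 32), (3, fin, D, 4, 7, 20), (3, fin, D, 4, 7, 21), (3, fin, D, 4, 7, 32), (3, fin, F, 2, 1, 20), (3, fin, F, 2, 1, 21), (3, fin, F, 2, 1, 32), (3, fin, F, 2, 22, 20), (3, fin, F, 2, 22, 21), (3, fin, F, 2, 22, 32), (3, fin, F, 4, 31, 20), (3, fin, F, 4, 31, 21), (3, fin, F, 4, 31, 32), (3, fin, F, 4, 7, 20), (3, fin, F, 4, 7, 21), (3, fin, F, 4, 7, 32), (3, p3, D, 2, 1, 20), (3, p3, D, 2, 1, 21), (3, p3, D, 2, 1, 32), (3, p3, D, 2, 22, 20), (3, p3, D, 2, 22, 21), (3, p3, D, 2, 22, 32), (3, p3, D, 4, 31, 20), (3, p3, D, 4, 31, 21), (3, p3, D, 4, 31, 32), (3, p3, D, 4, 7, 20), (3, p3, D, 4, 7, 21), (3, p3, D, 4, 7, 32), (5, bio, C, 2, 18, 18), (5, bio, C, 2, 18, 21), (5, bio, C, 2, 18, 30), (5, bio, C, 3, 4, 18), (5, bio, C, 3, 4, 21), (5, bio, C, 3, 4, 30), (5, bio, C, 4, 8, 18), (5, bio, C, 4, 8, 21), (5, bio, C, 4, 8, 30), (5, bio, C, 5, 15, 18), (5, bio, C, 5, 15, 21), (5, bio, C, 5, 15, 30), (5, bio, C, 5, 8, 18), (5, bio, C, 5, 8, 21), (5, bio, C, 5, 8, 30), (5, cs, A, 2, 18, 18), (5, cs, A, 2, 18, 21), (5, cs, A, 2, 18, 30), (5, cs, A, 3, 4, 18), (5, cs, A, 3, 4, 21), (5, cs, A, 3, 4, 30), (5, cs, A, 4, 8, 18), (5, cs, A, 4, 8, 21), (5, cs, A, 4, 8, 30), (5, cs, A, 5, 15, 18), (5, cs, A, 5, 15, 21), (5, cs, A, 5, 15, 30), (5, cs, A, 5, 8, 18), (5, cs, A, 5, 8, 21), (5, cs, A, 5, 8, 30), (5, x3, C, 2, 18, 18), (5, x3, C, 2, 18, 21), (5, x3, C, 2, 18, 30), (5, x3, C, 3, 4, 18), (5, x3, C, 3, 4, 21), (5, x3, C, 3, 4, 30), (5, x3, C, 4, 8, 18), (5, x3, C, 4, 8, 21), (5, x3, C, 4, 8, 30), (5, x3, C, 5, 15, 18), (5, x3, C, 5, 15, 21), (5, x3, C, 5, 15, 30), (5, x3, C, 5, 8, 18), (5, x3, C, 5, 8, 21), (5, x3, C, 5, 8, 30)}
Projecting to credits, room (99 duplicate(s) eliminated): {(2, 3), (2, 5), (3, 5), (4, 3), (4, 5), (5, 5)}
Filtering on credits < room leaves {(2, 3), (2, 5), (3, 5), (4, 5)}.
Projecting to room, credits: {(3, 2), (5, 2), (5, 3), (5, 4)}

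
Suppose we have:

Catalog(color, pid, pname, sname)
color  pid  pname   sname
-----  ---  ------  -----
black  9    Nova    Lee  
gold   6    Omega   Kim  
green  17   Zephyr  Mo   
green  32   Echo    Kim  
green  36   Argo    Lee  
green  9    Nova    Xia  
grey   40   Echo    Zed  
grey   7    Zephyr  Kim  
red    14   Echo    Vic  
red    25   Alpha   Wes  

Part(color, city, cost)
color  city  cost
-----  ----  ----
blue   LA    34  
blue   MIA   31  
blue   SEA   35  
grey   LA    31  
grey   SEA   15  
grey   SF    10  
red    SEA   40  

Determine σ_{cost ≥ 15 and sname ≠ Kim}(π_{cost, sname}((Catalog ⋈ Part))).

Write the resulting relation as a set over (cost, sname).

Catalog ⋈ Part (natural join on color): {(grey, 40, Echo, Zed, LA, 31), (grey, 40, Echo, Zed, SEA, 15), (grey, 40, Echo, Zed, SF, 10), (grey, 7, Zephyr, Kim, LA, 31), (grey, 7, Zephyr, Kim, SEA, 15), (grey, 7, Zephyr, Kim, SF, 10), (red, 14, Echo, Vic, SEA, 40), (red, 25, Alpha, Wes, SEA, 40)}
π[cost, sname]: project onto (cost, sname) → {(10, Kim), (10, Zed), (15, Kim), (15, Zed), (31, Kim), (31, Zed), (40, Vic), (40, Wes)}
σ[cost ≥ 15 and sname ≠ Kim]: keep tuples satisfying cost ≥ 15 and sname ≠ Kim → {(15, Zed), (31, Zed), (40, Vic), (40, Wes)}

{(15, Zed), (31, Zed), (40, Vic), (40, Wes)}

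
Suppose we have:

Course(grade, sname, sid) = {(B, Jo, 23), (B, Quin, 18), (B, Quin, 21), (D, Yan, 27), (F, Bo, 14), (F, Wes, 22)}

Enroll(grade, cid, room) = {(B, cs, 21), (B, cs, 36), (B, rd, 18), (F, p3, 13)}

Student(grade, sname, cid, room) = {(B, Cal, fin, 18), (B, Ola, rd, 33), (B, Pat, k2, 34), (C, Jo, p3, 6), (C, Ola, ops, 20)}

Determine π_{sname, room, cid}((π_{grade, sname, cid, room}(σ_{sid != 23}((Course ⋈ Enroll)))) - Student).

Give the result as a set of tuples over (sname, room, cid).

Natural join on grade: {(B, Jo, 23, cs, 21), (B, Jo, 23, cs, 36), (B, Jo, 23, rd, 18), (B, Quin, 18, cs, 21), (B, Quin, 18, cs, 36), (B, Quin, 18, rd, 18), (B, Quin, 21, cs, 21), (B, Quin, 21, cs, 36), (B, Quin, 21, rd, 18), (F, Bo, 14, p3, 13), (F, Wes, 22, p3, 13)}
Filtering on sid != 23 leaves {(B, Quin, 18, cs, 21), (B, Quin, 18, cs, 36), (B, Quin, 18, rd, 18), (B, Quin, 21, cs, 21), (B, Quin, 21, cs, 36), (B, Quin, 21, rd, 18), (F, Bo, 14, p3, 13), (F, Wes, 22, p3, 13)}.
π_{grade, sname, cid, room} gives {(B, Quin, cs, 21), (B, Quin, cs, 36), (B, Quin, rd, 18), (F, Bo, p3, 13), (F, Wes, p3, 13)} (3 duplicate(s) eliminated).
Set difference of the two operands is {(B, Quin, cs, 21), (B, Quin, cs, 36), (B, Quin, rd, 18), (F, Bo, p3, 13), (F, Wes, p3, 13)}.
π_{sname, room, cid} gives {(Bo, 13, p3), (Quin, 18, rd), (Quin, 21, cs), (Quin, 36, cs), (Wes, 13, p3)}.

{(Bo, 13, p3), (Quin, 18, rd), (Quin, 21, cs), (Quin, 36, cs), (Wes, 13, p3)}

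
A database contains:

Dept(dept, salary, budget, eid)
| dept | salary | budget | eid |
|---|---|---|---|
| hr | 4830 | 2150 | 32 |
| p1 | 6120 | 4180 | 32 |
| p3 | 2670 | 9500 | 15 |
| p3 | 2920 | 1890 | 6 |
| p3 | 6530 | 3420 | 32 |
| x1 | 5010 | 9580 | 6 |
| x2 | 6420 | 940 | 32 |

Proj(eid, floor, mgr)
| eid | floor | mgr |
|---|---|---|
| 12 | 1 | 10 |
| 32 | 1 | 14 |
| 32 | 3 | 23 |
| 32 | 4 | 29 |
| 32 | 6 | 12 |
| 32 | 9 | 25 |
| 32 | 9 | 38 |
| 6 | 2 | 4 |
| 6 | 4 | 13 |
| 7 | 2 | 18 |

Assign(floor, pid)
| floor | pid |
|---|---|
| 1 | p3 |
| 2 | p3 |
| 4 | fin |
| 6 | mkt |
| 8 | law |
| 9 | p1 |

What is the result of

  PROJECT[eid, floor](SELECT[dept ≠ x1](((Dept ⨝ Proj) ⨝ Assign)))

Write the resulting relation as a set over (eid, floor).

Dept ⋈ Proj (natural join on eid): {(hr, 4830, 2150, 32, 1, 14), (hr, 4830, 2150, 32, 3, 23), (hr, 4830, 2150, 32, 4, 29), (hr, 4830, 2150, 32, 6, 12), (hr, 4830, 2150, 32, 9, 25), (hr, 4830, 2150, 32, 9, 38), (p1, 6120, 4180, 32, 1, 14), (p1, 6120, 4180, 32, 3, 23), (p1, 6120, 4180, 32, 4, 29), (p1, 6120, 4180, 32, 6, 12), (p1, 6120, 4180, 32, 9, 25), (p1, 6120, 4180, 32, 9, 38), (p3, 2920, 1890, 6, 2, 4), (p3, 2920, 1890, 6, 4, 13), (p3, 6530, 3420, 32, 1, 14), (p3, 6530, 3420, 32, 3, 23), (p3, 6530, 3420, 32, 4, 29), (p3, 6530, 3420, 32, 6, 12), (p3, 6530, 3420, 32, 9, 25), (p3, 6530, 3420, 32, 9, 38), (x1, 5010, 9580, 6, 2, 4), (x1, 5010, 9580, 6, 4, 13), (x2, 6420, 940, 32, 1, 14), (x2, 6420, 940, 32, 3, 23), (x2, 6420, 940, 32, 4, 29), (x2, 6420, 940, 32, 6, 12), (x2, 6420, 940, 32, 9, 25), (x2, 6420, 940, 32, 9, 38)}
(Dept ⨝ Proj) ⋈ Assign (natural join on floor): {(hr, 4830, 2150, 32, 1, 14, p3), (hr, 4830, 2150, 32, 4, 29, fin), (hr, 4830, 2150, 32, 6, 12, mkt), (hr, 4830, 2150, 32, 9, 25, p1), (hr, 4830, 2150, 32, 9, 38, p1), (p1, 6120, 4180, 32, 1, 14, p3), (p1, 6120, 4180, 32, 4, 29, fin), (p1, 6120, 4180, 32, 6, 12, mkt), (p1, 6120, 4180, 32, 9, 25, p1), (p1, 6120, 4180, 32, 9, 38, p1), (p3, 2920, 1890, 6, 2, 4, p3), (p3, 2920, 1890, 6, 4, 13, fin), (p3, 6530, 3420, 32, 1, 14, p3), (p3, 6530, 3420, 32, 4, 29, fin), (p3, 6530, 3420, 32, 6, 12, mkt), (p3, 6530, 3420, 32, 9, 25, p1), (p3, 6530, 3420, 32, 9, 38, p1), (x1, 5010, 9580, 6, 2, 4, p3), (x1, 5010, 9580, 6, 4, 13, fin), (x2, 6420, 940, 32, 1, 14, p3), (x2, 6420, 940, 32, 4, 29, fin), (x2, 6420, 940, 32, 6, 12, mkt), (x2, 6420, 940, 32, 9, 25, p1), (x2, 6420, 940, 32, 9, 38, p1)}
Apply σ_{dept ≠ x1}; surviving tuples: {(hr, 4830, 2150, 32, 1, 14, p3), (hr, 4830, 2150, 32, 4, 29, fin), (hr, 4830, 2150, 32, 6, 12, mkt), (hr, 4830, 2150, 32, 9, 25, p1), (hr, 4830, 2150, 32, 9, 38, p1), (p1, 6120, 4180, 32, 1, 14, p3), (p1, 6120, 4180, 32, 4, 29, fin), (p1, 6120, 4180, 32, 6, 12, mkt), (p1, 6120, 4180, 32, 9, 25, p1), (p1, 6120, 4180, 32, 9, 38, p1), (p3, 2920, 1890, 6, 2, 4, p3), (p3, 2920, 1890, 6, 4, 13, fin), (p3, 6530, 3420, 32, 1, 14, p3), (p3, 6530, 3420, 32, 4, 29, fin), (p3, 6530, 3420, 32, 6, 12, mkt), (p3, 6530, 3420, 32, 9, 25, p1), (p3, 6530, 3420, 32, 9, 38, p1), (x2, 6420, 940, 32, 1, 14, p3), (x2, 6420, 940, 32, 4, 29, fin), (x2, 6420, 940, 32, 6, 12, mkt), (x2, 6420, 940, 32, 9, 25, p1), (x2, 6420, 940, 32, 9, 38, p1)}
Keep only column(s) eid, floor (16 duplicate(s) eliminated): {(32, 1), (32, 4), (32, 6), (32, 9), (6, 2), (6, 4)}

{(32, 1), (32, 4), (32, 6), (32, 9), (6, 2), (6, 4)}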